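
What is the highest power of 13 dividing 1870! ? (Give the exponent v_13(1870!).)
v_13(1870!) = 154

Legendre's formula: v_p(n!) = Σ_{k ≥ 1} ⌊n / p^k⌋. For p = 13, n = 1870, the terms are:
  ⌊1870/13^1⌋ = ⌊1870/13⌋ = 143
  ⌊1870/13^2⌋ = ⌊1870/169⌋ = 11
(the next term ⌊1870/13^3⌋ = 0, terminating the sum). Summing: v_13(1870!) = 143 + 11 = 154.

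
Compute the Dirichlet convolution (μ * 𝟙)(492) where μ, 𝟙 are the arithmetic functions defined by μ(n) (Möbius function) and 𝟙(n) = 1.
(μ * 𝟙)(492) = 0

Divisors of 492: [1, 2, 3, 4, 6, 12, 41, 82, 123, 164, 246, 492]. For each d | 492:
  d = 1: μ(1) · 𝟙(492/1) = 1 · 1 = 1
  d = 2: μ(2) · 𝟙(492/2) = -1 · 1 = -1
  d = 3: μ(3) · 𝟙(492/3) = -1 · 1 = -1
  d = 4: μ(4) · 𝟙(492/4) = 0 · 1 = 0
  d = 6: μ(6) · 𝟙(492/6) = 1 · 1 = 1
  d = 12: μ(12) · 𝟙(492/12) = 0 · 1 = 0
  d = 41: μ(41) · 𝟙(492/41) = -1 · 1 = -1
  d = 82: μ(82) · 𝟙(492/82) = 1 · 1 = 1
  d = 123: μ(123) · 𝟙(492/123) = 1 · 1 = 1
  d = 164: μ(164) · 𝟙(492/164) = 0 · 1 = 0
  d = 246: μ(246) · 𝟙(492/246) = -1 · 1 = -1
  d = 492: μ(492) · 𝟙(492/492) = 0 · 1 = 0
Summing: (μ * 𝟙)(492) = 1 + -1 + -1 + 0 + 1 + 0 + -1 + 1 + 1 + 0 + -1 + 0 = 0.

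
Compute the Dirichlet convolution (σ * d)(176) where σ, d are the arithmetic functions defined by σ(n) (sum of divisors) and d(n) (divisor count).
(σ * d)(176) = 1386

Divisors of 176: [1, 2, 4, 8, 11, 16, 22, 44, 88, 176]. For each d | 176:
  d = 1: σ(1) · d(176/1) = 1 · 10 = 10
  d = 2: σ(2) · d(176/2) = 3 · 8 = 24
  d = 4: σ(4) · d(176/4) = 7 · 6 = 42
  d = 8: σ(8) · d(176/8) = 15 · 4 = 60
  d = 11: σ(11) · d(176/11) = 12 · 5 = 60
  d = 16: σ(16) · d(176/16) = 31 · 2 = 62
  d = 22: σ(22) · d(176/22) = 36 · 4 = 144
  d = 44: σ(44) · d(176/44) = 84 · 3 = 252
  d = 88: σ(88) · d(176/88) = 180 · 2 = 360
  d = 176: σ(176) · d(176/176) = 372 · 1 = 372
Summing: (σ * d)(176) = 10 + 24 + 42 + 60 + 60 + 62 + 144 + 252 + 360 + 372 = 1386.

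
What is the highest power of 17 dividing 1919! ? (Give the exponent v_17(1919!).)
v_17(1919!) = 118

Legendre's formula: v_p(n!) = Σ_{k ≥ 1} ⌊n / p^k⌋. For p = 17, n = 1919, the terms are:
  ⌊1919/17^1⌋ = ⌊1919/17⌋ = 112
  ⌊1919/17^2⌋ = ⌊1919/289⌋ = 6
(the next term ⌊1919/17^3⌋ = 0, terminating the sum). Summing: v_17(1919!) = 112 + 6 = 118.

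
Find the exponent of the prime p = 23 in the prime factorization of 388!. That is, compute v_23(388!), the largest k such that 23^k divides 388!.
v_23(388!) = 16

Legendre's formula: v_p(n!) = Σ_{k ≥ 1} ⌊n / p^k⌋. For p = 23, n = 388, the terms are:
  ⌊388/23^1⌋ = ⌊388/23⌋ = 16
(the next term ⌊388/23^2⌋ = 0, terminating the sum). Summing: v_23(388!) = 16 = 16.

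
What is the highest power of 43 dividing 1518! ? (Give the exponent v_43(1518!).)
v_43(1518!) = 35

Legendre's formula: v_p(n!) = Σ_{k ≥ 1} ⌊n / p^k⌋. For p = 43, n = 1518, the terms are:
  ⌊1518/43^1⌋ = ⌊1518/43⌋ = 35
(the next term ⌊1518/43^2⌋ = 0, terminating the sum). Summing: v_43(1518!) = 35 = 35.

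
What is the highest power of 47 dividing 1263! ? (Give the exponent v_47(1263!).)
v_47(1263!) = 26

Legendre's formula: v_p(n!) = Σ_{k ≥ 1} ⌊n / p^k⌋. For p = 47, n = 1263, the terms are:
  ⌊1263/47^1⌋ = ⌊1263/47⌋ = 26
(the next term ⌊1263/47^2⌋ = 0, terminating the sum). Summing: v_47(1263!) = 26 = 26.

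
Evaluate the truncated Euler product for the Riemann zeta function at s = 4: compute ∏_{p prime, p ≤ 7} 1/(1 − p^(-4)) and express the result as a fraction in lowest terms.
∏ = 7203/6656

The primes p ≤ 7 are [2, 3, 5, 7]. For each prime, (1 − 1/p^4)^(-1) = p^4 / (p^4 − 1). The product is (1 − 1/2^4)^(-1), (1 − 1/3^4)^(-1), (1 − 1/5^4)^(-1), (1 − 1/7^4)^(-1) = ∏ p^4 / (p^4 − 1) = 7203/6656.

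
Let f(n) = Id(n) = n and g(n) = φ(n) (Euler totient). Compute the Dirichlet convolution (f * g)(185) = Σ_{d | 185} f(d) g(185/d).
(Id * φ)(185) = 657

Divisors of 185: [1, 5, 37, 185]. For each d | 185:
  d = 1: Id(1) · φ(185/1) = 1 · 144 = 144
  d = 5: Id(5) · φ(185/5) = 5 · 36 = 180
  d = 37: Id(37) · φ(185/37) = 37 · 4 = 148
  d = 185: Id(185) · φ(185/185) = 185 · 1 = 185
Summing: (Id * φ)(185) = 144 + 180 + 148 + 185 = 657.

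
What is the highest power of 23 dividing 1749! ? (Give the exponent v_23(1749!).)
v_23(1749!) = 79

Legendre's formula: v_p(n!) = Σ_{k ≥ 1} ⌊n / p^k⌋. For p = 23, n = 1749, the terms are:
  ⌊1749/23^1⌋ = ⌊1749/23⌋ = 76
  ⌊1749/23^2⌋ = ⌊1749/529⌋ = 3
(the next term ⌊1749/23^3⌋ = 0, terminating the sum). Summing: v_23(1749!) = 76 + 3 = 79.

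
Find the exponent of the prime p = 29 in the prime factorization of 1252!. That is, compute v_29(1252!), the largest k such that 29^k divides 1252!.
v_29(1252!) = 44

Legendre's formula: v_p(n!) = Σ_{k ≥ 1} ⌊n / p^k⌋. For p = 29, n = 1252, the terms are:
  ⌊1252/29^1⌋ = ⌊1252/29⌋ = 43
  ⌊1252/29^2⌋ = ⌊1252/841⌋ = 1
(the next term ⌊1252/29^3⌋ = 0, terminating the sum). Summing: v_29(1252!) = 43 + 1 = 44.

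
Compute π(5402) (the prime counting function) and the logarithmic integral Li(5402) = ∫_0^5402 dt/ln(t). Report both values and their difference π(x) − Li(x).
π(5402) = 712;  Li(5402) ≈ 731.26;  π(x) − Li(x) ≈ -19.26.

Direct count of primes ≤ 5402 gives π(5402) = 712. Numerical evaluation of the logarithmic integral gives Li(5402) ≈ 731.26. The difference π(x) − Li(x) ≈ -19.26 is typically negative for small/moderate x (Li(x) overestimates), though Littlewood's theorem shows this sign changes infinitely often.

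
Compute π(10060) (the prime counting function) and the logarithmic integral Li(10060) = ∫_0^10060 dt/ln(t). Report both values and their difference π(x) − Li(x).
π(10060) = 1233;  Li(10060) ≈ 1252.65;  π(x) − Li(x) ≈ -19.65.

Direct count of primes ≤ 10060 gives π(10060) = 1233. Numerical evaluation of the logarithmic integral gives Li(10060) ≈ 1252.65. The difference π(x) − Li(x) ≈ -19.65 is typically negative for small/moderate x (Li(x) overestimates), though Littlewood's theorem shows this sign changes infinitely often.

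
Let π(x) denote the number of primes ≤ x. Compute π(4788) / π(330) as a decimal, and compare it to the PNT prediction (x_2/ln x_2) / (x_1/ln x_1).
π(4788)/π(330) = 643/66 ≈ 9.7424;  PNT prediction ≈ 9.9293.

π(330) = 66 and π(4788) = 643, so π(4788)/π(330) ≈ 9.7424. The PNT-predicted ratio is (4788/ln(4788)) / (330/ln(330)) ≈ 9.9293. The two agree to within a few percent, as expected.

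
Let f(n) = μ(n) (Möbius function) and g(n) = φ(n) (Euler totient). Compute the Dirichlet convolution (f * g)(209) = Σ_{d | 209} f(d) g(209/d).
(μ * φ)(209) = 153

Divisors of 209: [1, 11, 19, 209]. For each d | 209:
  d = 1: μ(1) · φ(209/1) = 1 · 180 = 180
  d = 11: μ(11) · φ(209/11) = -1 · 18 = -18
  d = 19: μ(19) · φ(209/19) = -1 · 10 = -10
  d = 209: μ(209) · φ(209/209) = 1 · 1 = 1
Summing: (μ * φ)(209) = 180 + -18 + -10 + 1 = 153.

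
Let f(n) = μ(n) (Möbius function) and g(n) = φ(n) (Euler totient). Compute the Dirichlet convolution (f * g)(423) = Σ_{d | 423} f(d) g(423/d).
(μ * φ)(423) = 180

Divisors of 423: [1, 3, 9, 47, 141, 423]. For each d | 423:
  d = 1: μ(1) · φ(423/1) = 1 · 276 = 276
  d = 3: μ(3) · φ(423/3) = -1 · 92 = -92
  d = 9: μ(9) · φ(423/9) = 0 · 46 = 0
  d = 47: μ(47) · φ(423/47) = -1 · 6 = -6
  d = 141: μ(141) · φ(423/141) = 1 · 2 = 2
  d = 423: μ(423) · φ(423/423) = 0 · 1 = 0
Summing: (μ * φ)(423) = 276 + -92 + 0 + -6 + 2 + 0 = 180.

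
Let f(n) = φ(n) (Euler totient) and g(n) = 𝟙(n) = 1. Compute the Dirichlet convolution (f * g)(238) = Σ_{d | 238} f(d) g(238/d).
(φ * 𝟙)(238) = 238

Divisors of 238: [1, 2, 7, 14, 17, 34, 119, 238]. For each d | 238:
  d = 1: φ(1) · 𝟙(238/1) = 1 · 1 = 1
  d = 2: φ(2) · 𝟙(238/2) = 1 · 1 = 1
  d = 7: φ(7) · 𝟙(238/7) = 6 · 1 = 6
  d = 14: φ(14) · 𝟙(238/14) = 6 · 1 = 6
  d = 17: φ(17) · 𝟙(238/17) = 16 · 1 = 16
  d = 34: φ(34) · 𝟙(238/34) = 16 · 1 = 16
  d = 119: φ(119) · 𝟙(238/119) = 96 · 1 = 96
  d = 238: φ(238) · 𝟙(238/238) = 96 · 1 = 96
Summing: (φ * 𝟙)(238) = 1 + 1 + 6 + 6 + 16 + 16 + 96 + 96 = 238.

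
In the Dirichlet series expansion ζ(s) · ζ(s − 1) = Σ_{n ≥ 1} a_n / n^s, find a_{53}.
σ(53) = 54

In the product (Σ m^0/m^s)(Σ k / k^s) = Σ (Σ_{d | n} d) / n^s, the coefficient of 1/n^s is σ(n) = Σ_{d | n} d. For n = 53, divisors are [1, 53]; summing: σ(53) = 54.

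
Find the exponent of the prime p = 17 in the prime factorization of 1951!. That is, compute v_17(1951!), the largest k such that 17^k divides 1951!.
v_17(1951!) = 120

Legendre's formula: v_p(n!) = Σ_{k ≥ 1} ⌊n / p^k⌋. For p = 17, n = 1951, the terms are:
  ⌊1951/17^1⌋ = ⌊1951/17⌋ = 114
  ⌊1951/17^2⌋ = ⌊1951/289⌋ = 6
(the next term ⌊1951/17^3⌋ = 0, terminating the sum). Summing: v_17(1951!) = 114 + 6 = 120.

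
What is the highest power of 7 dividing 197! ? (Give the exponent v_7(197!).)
v_7(197!) = 32

Legendre's formula: v_p(n!) = Σ_{k ≥ 1} ⌊n / p^k⌋. For p = 7, n = 197, the terms are:
  ⌊197/7^1⌋ = ⌊197/7⌋ = 28
  ⌊197/7^2⌋ = ⌊197/49⌋ = 4
(the next term ⌊197/7^3⌋ = 0, terminating the sum). Summing: v_7(197!) = 28 + 4 = 32.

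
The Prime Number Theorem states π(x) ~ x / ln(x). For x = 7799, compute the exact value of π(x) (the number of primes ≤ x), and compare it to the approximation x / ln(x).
π(7799) = 987;  x/ln(x) ≈ 870.25;  relative error ≈ 11.83%.

Directly count primes up to 7799: π(7799) = 987. The PNT approximation gives 7799/ln(7799) ≈ 7799/8.96175 ≈ 870.25. Relative error (π(x) − x/ln(x)) / π(x) ≈ 11.83%; the approximation is known to undercount slightly (Li(x) is a better estimate).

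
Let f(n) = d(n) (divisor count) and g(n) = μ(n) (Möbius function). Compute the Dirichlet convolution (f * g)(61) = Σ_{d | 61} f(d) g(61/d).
(d * μ)(61) = 1

Divisors of 61: [1, 61]. For each d | 61:
  d = 1: d(1) · μ(61/1) = 1 · -1 = -1
  d = 61: d(61) · μ(61/61) = 2 · 1 = 2
Summing: (d * μ)(61) = -1 + 2 = 1.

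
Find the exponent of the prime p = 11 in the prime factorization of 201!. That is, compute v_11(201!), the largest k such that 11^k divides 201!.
v_11(201!) = 19

Legendre's formula: v_p(n!) = Σ_{k ≥ 1} ⌊n / p^k⌋. For p = 11, n = 201, the terms are:
  ⌊201/11^1⌋ = ⌊201/11⌋ = 18
  ⌊201/11^2⌋ = ⌊201/121⌋ = 1
(the next term ⌊201/11^3⌋ = 0, terminating the sum). Summing: v_11(201!) = 18 + 1 = 19.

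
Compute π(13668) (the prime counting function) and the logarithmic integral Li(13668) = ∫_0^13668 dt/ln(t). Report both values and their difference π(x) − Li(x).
π(13668) = 1613;  Li(13668) ≈ 1637.44;  π(x) − Li(x) ≈ -24.44.

Direct count of primes ≤ 13668 gives π(13668) = 1613. Numerical evaluation of the logarithmic integral gives Li(13668) ≈ 1637.44. The difference π(x) − Li(x) ≈ -24.44 is typically negative for small/moderate x (Li(x) overestimates), though Littlewood's theorem shows this sign changes infinitely often.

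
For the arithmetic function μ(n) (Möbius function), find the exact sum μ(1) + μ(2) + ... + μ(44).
Σ_{n ≤ 44} μ(n) = -3

Compute μ(n) for each 1 ≤ n ≤ 44: μ(1) = 1, μ(2) = -1, μ(3) = -1, μ(4) = 0, μ(5) = -1, μ(6) = 1, μ(7) = -1, μ(8) = 0, μ(9) = 0, μ(10) = 1, μ(11) = -1, μ(12) = 0, μ(13) = -1, μ(14) = 1, μ(15) = 1, μ(16) = 0, μ(17) = -1, μ(18) = 0, μ(19) = -1, μ(20) = 0, μ(21) = 1, μ(22) = 1, μ(23) = -1, μ(24) = 0, μ(25) = 0, μ(26) = 1, μ(27) = 0, μ(28) = 0, μ(29) = -1, μ(30) = -1, μ(31) = -1, μ(32) = 0, μ(33) = 1, μ(34) = 1, μ(35) = 1, μ(36) = 0, μ(37) = -1, μ(38) = 1, μ(39) = 1, μ(40) = 0, μ(41) = -1, μ(42) = -1, μ(43) = -1, μ(44) = 0. Summing all 44 values: -3. (Mertens function M(x) = Σ_{n ≤ x} μ(n); on average M(x) should be small (PNT ⟺ M(x) = o(x)).)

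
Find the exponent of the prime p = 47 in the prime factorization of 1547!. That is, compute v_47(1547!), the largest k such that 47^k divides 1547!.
v_47(1547!) = 32

Legendre's formula: v_p(n!) = Σ_{k ≥ 1} ⌊n / p^k⌋. For p = 47, n = 1547, the terms are:
  ⌊1547/47^1⌋ = ⌊1547/47⌋ = 32
(the next term ⌊1547/47^2⌋ = 0, terminating the sum). Summing: v_47(1547!) = 32 = 32.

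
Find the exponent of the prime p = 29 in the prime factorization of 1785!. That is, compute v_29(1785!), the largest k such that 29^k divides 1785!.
v_29(1785!) = 63

Legendre's formula: v_p(n!) = Σ_{k ≥ 1} ⌊n / p^k⌋. For p = 29, n = 1785, the terms are:
  ⌊1785/29^1⌋ = ⌊1785/29⌋ = 61
  ⌊1785/29^2⌋ = ⌊1785/841⌋ = 2
(the next term ⌊1785/29^3⌋ = 0, terminating the sum). Summing: v_29(1785!) = 61 + 2 = 63.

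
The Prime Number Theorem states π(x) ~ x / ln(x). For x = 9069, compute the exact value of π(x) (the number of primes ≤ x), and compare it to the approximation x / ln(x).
π(9069) = 1127;  x/ln(x) ≈ 995.21;  relative error ≈ 11.69%.

Directly count primes up to 9069: π(9069) = 1127. The PNT approximation gives 9069/ln(9069) ≈ 9069/9.11262 ≈ 995.21. Relative error (π(x) − x/ln(x)) / π(x) ≈ 11.69%; the approximation is known to undercount slightly (Li(x) is a better estimate).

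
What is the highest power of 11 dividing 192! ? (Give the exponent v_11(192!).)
v_11(192!) = 18

Legendre's formula: v_p(n!) = Σ_{k ≥ 1} ⌊n / p^k⌋. For p = 11, n = 192, the terms are:
  ⌊192/11^1⌋ = ⌊192/11⌋ = 17
  ⌊192/11^2⌋ = ⌊192/121⌋ = 1
(the next term ⌊192/11^3⌋ = 0, terminating the sum). Summing: v_11(192!) = 17 + 1 = 18.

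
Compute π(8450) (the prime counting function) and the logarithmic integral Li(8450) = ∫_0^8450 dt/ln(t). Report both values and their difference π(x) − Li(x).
π(8450) = 1057;  Li(8450) ≈ 1076.33;  π(x) − Li(x) ≈ -19.33.

Direct count of primes ≤ 8450 gives π(8450) = 1057. Numerical evaluation of the logarithmic integral gives Li(8450) ≈ 1076.33. The difference π(x) − Li(x) ≈ -19.33 is typically negative for small/moderate x (Li(x) overestimates), though Littlewood's theorem shows this sign changes infinitely often.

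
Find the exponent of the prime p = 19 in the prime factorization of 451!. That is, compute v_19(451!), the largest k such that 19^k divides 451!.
v_19(451!) = 24

Legendre's formula: v_p(n!) = Σ_{k ≥ 1} ⌊n / p^k⌋. For p = 19, n = 451, the terms are:
  ⌊451/19^1⌋ = ⌊451/19⌋ = 23
  ⌊451/19^2⌋ = ⌊451/361⌋ = 1
(the next term ⌊451/19^3⌋ = 0, terminating the sum). Summing: v_19(451!) = 23 + 1 = 24.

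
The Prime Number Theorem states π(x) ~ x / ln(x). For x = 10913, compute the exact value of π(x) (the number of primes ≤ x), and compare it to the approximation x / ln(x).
π(10913) = 1327;  x/ln(x) ≈ 1173.73;  relative error ≈ 11.55%.

Directly count primes up to 10913: π(10913) = 1327. The PNT approximation gives 10913/ln(10913) ≈ 10913/9.29771 ≈ 1173.73. Relative error (π(x) − x/ln(x)) / π(x) ≈ 11.55%; the approximation is known to undercount slightly (Li(x) is a better estimate).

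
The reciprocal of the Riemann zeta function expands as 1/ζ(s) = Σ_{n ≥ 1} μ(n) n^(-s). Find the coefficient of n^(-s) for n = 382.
μ(382) = 1

Factor n = 382 = 2 · 191. μ(n) = 0 if any exponent ≥ 2 (not squarefree); otherwise μ(n) = (−1)^{ω(n)} where ω(n) is the number of distinct prime factors. Applying: μ(382) = 1.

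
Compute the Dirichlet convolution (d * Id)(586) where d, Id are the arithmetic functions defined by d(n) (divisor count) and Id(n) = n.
(d * Id)(586) = 1180

Divisors of 586: [1, 2, 293, 586]. For each d | 586:
  d = 1: d(1) · Id(586/1) = 1 · 586 = 586
  d = 2: d(2) · Id(586/2) = 2 · 293 = 586
  d = 293: d(293) · Id(586/293) = 2 · 2 = 4
  d = 586: d(586) · Id(586/586) = 4 · 1 = 4
Summing: (d * Id)(586) = 586 + 586 + 4 + 4 = 1180.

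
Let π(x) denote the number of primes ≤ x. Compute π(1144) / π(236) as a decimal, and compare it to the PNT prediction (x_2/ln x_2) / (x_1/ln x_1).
π(1144)/π(236) = 189/51 ≈ 3.7059;  PNT prediction ≈ 3.7610.

π(236) = 51 and π(1144) = 189, so π(1144)/π(236) ≈ 3.7059. The PNT-predicted ratio is (1144/ln(1144)) / (236/ln(236)) ≈ 3.7610. The two agree to within a few percent, as expected.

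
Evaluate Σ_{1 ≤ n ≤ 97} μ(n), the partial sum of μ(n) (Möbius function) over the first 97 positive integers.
Σ_{n ≤ 97} μ(n) = 1

Compute μ(n) for each 1 ≤ n ≤ 97: μ(1) = 1, μ(2) = -1, μ(3) = -1, μ(4) = 0, μ(5) = -1, μ(6) = 1, μ(7) = -1, μ(8) = 0, μ(9) = 0, μ(10) = 1, μ(11) = -1, μ(12) = 0, μ(13) = -1, μ(14) = 1, μ(15) = 1, μ(16) = 0, μ(17) = -1, μ(18) = 0, μ(19) = -1, μ(20) = 0, μ(21) = 1, μ(22) = 1, μ(23) = -1, μ(24) = 0, μ(25) = 0, μ(26) = 1, μ(27) = 0, μ(28) = 0, μ(29) = -1, μ(30) = -1, μ(31) = -1, μ(32) = 0, μ(33) = 1, μ(34) = 1, μ(35) = 1, μ(36) = 0, μ(37) = -1, μ(38) = 1, μ(39) = 1, μ(40) = 0, μ(41) = -1, μ(42) = -1, μ(43) = -1, μ(44) = 0, μ(45) = 0, μ(46) = 1, μ(47) = -1, μ(48) = 0, μ(49) = 0, μ(50) = 0, μ(51) = 1, μ(52) = 0, μ(53) = -1, μ(54) = 0, μ(55) = 1, μ(56) = 0, μ(57) = 1, μ(58) = 1, μ(59) = -1, μ(60) = 0, μ(61) = -1, μ(62) = 1, μ(63) = 0, μ(64) = 0, μ(65) = 1, μ(66) = -1, μ(67) = -1, μ(68) = 0, μ(69) = 1, μ(70) = -1, μ(71) = -1, μ(72) = 0, μ(73) = -1, μ(74) = 1, μ(75) = 0, μ(76) = 0, μ(77) = 1, μ(78) = -1, μ(79) = -1, μ(80) = 0, μ(81) = 0, μ(82) = 1, μ(83) = -1, μ(84) = 0, μ(85) = 1, μ(86) = 1, μ(87) = 1, μ(88) = 0, μ(89) = -1, μ(90) = 0, μ(91) = 1, μ(92) = 0, μ(93) = 1, μ(94) = 1, μ(95) = 1, μ(96) = 0, μ(97) = -1. Summing all 97 values: 1. (Mertens function M(x) = Σ_{n ≤ x} μ(n); on average M(x) should be small (PNT ⟺ M(x) = o(x)).)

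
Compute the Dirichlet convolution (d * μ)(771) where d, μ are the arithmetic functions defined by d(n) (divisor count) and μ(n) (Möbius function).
(d * μ)(771) = 1

Divisors of 771: [1, 3, 257, 771]. For each d | 771:
  d = 1: d(1) · μ(771/1) = 1 · 1 = 1
  d = 3: d(3) · μ(771/3) = 2 · -1 = -2
  d = 257: d(257) · μ(771/257) = 2 · -1 = -2
  d = 771: d(771) · μ(771/771) = 4 · 1 = 4
Summing: (d * μ)(771) = 1 + -2 + -2 + 4 = 1.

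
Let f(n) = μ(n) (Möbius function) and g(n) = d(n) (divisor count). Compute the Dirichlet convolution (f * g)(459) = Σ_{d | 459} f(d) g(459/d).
(μ * d)(459) = 1

Divisors of 459: [1, 3, 9, 17, 27, 51, 153, 459]. For each d | 459:
  d = 1: μ(1) · d(459/1) = 1 · 8 = 8
  d = 3: μ(3) · d(459/3) = -1 · 6 = -6
  d = 9: μ(9) · d(459/9) = 0 · 4 = 0
  d = 17: μ(17) · d(459/17) = -1 · 4 = -4
  d = 27: μ(27) · d(459/27) = 0 · 2 = 0
  d = 51: μ(51) · d(459/51) = 1 · 3 = 3
  d = 153: μ(153) · d(459/153) = 0 · 2 = 0
  d = 459: μ(459) · d(459/459) = 0 · 1 = 0
Summing: (μ * d)(459) = 8 + -6 + 0 + -4 + 0 + 3 + 0 + 0 = 1.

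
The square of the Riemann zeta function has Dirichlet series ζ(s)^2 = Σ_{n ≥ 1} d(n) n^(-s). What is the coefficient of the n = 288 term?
d(288) = 18

ζ(s)^2 = (Σ 1/m^s)(Σ 1/k^s). The coefficient of 1/n^s in the product is the number of ordered pairs (m, k) with mk = n, which equals d(n). For n = 288, divisors are [1, 2, 3, 4, 6, 8, 9, 12, 16, 18, 24, 32, 36, 48, 72, 96, 144, 288], so d(288) = 18.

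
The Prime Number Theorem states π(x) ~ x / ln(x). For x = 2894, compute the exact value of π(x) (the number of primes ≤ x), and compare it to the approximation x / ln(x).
π(2894) = 418;  x/ln(x) ≈ 363.09;  relative error ≈ 13.14%.

Directly count primes up to 2894: π(2894) = 418. The PNT approximation gives 2894/ln(2894) ≈ 2894/7.97039 ≈ 363.09. Relative error (π(x) − x/ln(x)) / π(x) ≈ 13.14%; the approximation is known to undercount slightly (Li(x) is a better estimate).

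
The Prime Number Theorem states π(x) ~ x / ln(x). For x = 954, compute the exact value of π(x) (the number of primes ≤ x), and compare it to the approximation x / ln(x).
π(954) = 162;  x/ln(x) ≈ 139.05;  relative error ≈ 14.16%.

Directly count primes up to 954: π(954) = 162. The PNT approximation gives 954/ln(954) ≈ 954/6.86066 ≈ 139.05. Relative error (π(x) − x/ln(x)) / π(x) ≈ 14.16%; the approximation is known to undercount slightly (Li(x) is a better estimate).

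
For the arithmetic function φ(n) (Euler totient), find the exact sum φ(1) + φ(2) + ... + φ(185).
Σ_{n ≤ 185} φ(n) = 10484

Compute φ(n) for each 1 ≤ n ≤ 185: φ(1) = 1, φ(2) = 1, φ(3) = 2, φ(4) = 2, φ(5) = 4, φ(6) = 2, φ(7) = 6, φ(8) = 4, φ(9) = 6, φ(10) = 4, φ(11) = 10, φ(12) = 4, φ(13) = 12, φ(14) = 6, φ(15) = 8, φ(16) = 8, φ(17) = 16, φ(18) = 6, φ(19) = 18, φ(20) = 8, φ(21) = 12, φ(22) = 10, φ(23) = 22, φ(24) = 8, φ(25) = 20, φ(26) = 12, φ(27) = 18, φ(28) = 12, φ(29) = 28, φ(30) = 8, φ(31) = 30, φ(32) = 16, φ(33) = 20, φ(34) = 16, φ(35) = 24, φ(36) = 12, φ(37) = 36, φ(38) = 18, φ(39) = 24, φ(40) = 16, φ(41) = 40, φ(42) = 12, φ(43) = 42, φ(44) = 20, φ(45) = 24, φ(46) = 22, φ(47) = 46, φ(48) = 16, φ(49) = 42, φ(50) = 20, φ(51) = 32, φ(52) = 24, φ(53) = 52, φ(54) = 18, φ(55) = 40, φ(56) = 24, φ(57) = 36, φ(58) = 28, φ(59) = 58, φ(60) = 16, φ(61) = 60, φ(62) = 30, φ(63) = 36, φ(64) = 32, φ(65) = 48, φ(66) = 20, φ(67) = 66, φ(68) = 32, φ(69) = 44, φ(70) = 24, φ(71) = 70, φ(72) = 24, φ(73) = 72, φ(74) = 36, φ(75) = 40, φ(76) = 36, φ(77) = 60, φ(78) = 24, φ(79) = 78, φ(80) = 32, φ(81) = 54, φ(82) = 40, φ(83) = 82, φ(84) = 24, φ(85) = 64, φ(86) = 42, φ(87) = 56, φ(88) = 40, φ(89) = 88, φ(90) = 24, φ(91) = 72, φ(92) = 44, φ(93) = 60, φ(94) = 46, φ(95) = 72, φ(96) = 32, φ(97) = 96, φ(98) = 42, φ(99) = 60, φ(100) = 40, φ(101) = 100, φ(102) = 32, φ(103) = 102, φ(104) = 48, φ(105) = 48, φ(106) = 52, φ(107) = 106, φ(108) = 36, φ(109) = 108, φ(110) = 40, φ(111) = 72, φ(112) = 48, φ(113) = 112, φ(114) = 36, φ(115) = 88, φ(116) = 56, φ(117) = 72, φ(118) = 58, φ(119) = 96, φ(120) = 32, φ(121) = 110, φ(122) = 60, φ(123) = 80, φ(124) = 60, φ(125) = 100, φ(126) = 36, φ(127) = 126, φ(128) = 64, φ(129) = 84, φ(130) = 48, φ(131) = 130, φ(132) = 40, φ(133) = 108, φ(134) = 66, φ(135) = 72, φ(136) = 64, φ(137) = 136, φ(138) = 44, φ(139) = 138, φ(140) = 48, φ(141) = 92, φ(142) = 70, φ(143) = 120, φ(144) = 48, φ(145) = 112, φ(146) = 72, φ(147) = 84, φ(148) = 72, φ(149) = 148, φ(150) = 40, φ(151) = 150, φ(152) = 72, φ(153) = 96, φ(154) = 60, φ(155) = 120, φ(156) = 48, φ(157) = 156, φ(158) = 78, φ(159) = 104, φ(160) = 64, φ(161) = 132, φ(162) = 54, φ(163) = 162, φ(164) = 80, φ(165) = 80, φ(166) = 82, φ(167) = 166, φ(168) = 48, φ(169) = 156, φ(170) = 64, φ(171) = 108, φ(172) = 84, φ(173) = 172, φ(174) = 56, φ(175) = 120, φ(176) = 80, φ(177) = 116, φ(178) = 88, φ(179) = 178, φ(180) = 48, φ(181) = 180, φ(182) = 72, φ(183) = 120, φ(184) = 88, φ(185) = 144. Summing all 185 values: 10484. (Average order: Σ_{n ≤ x} φ(n) ~ (3/π²) x². For x = 185, (3/π²)·185² ≈ 10403.15.)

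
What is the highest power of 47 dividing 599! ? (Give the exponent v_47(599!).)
v_47(599!) = 12

Legendre's formula: v_p(n!) = Σ_{k ≥ 1} ⌊n / p^k⌋. For p = 47, n = 599, the terms are:
  ⌊599/47^1⌋ = ⌊599/47⌋ = 12
(the next term ⌊599/47^2⌋ = 0, terminating the sum). Summing: v_47(599!) = 12 = 12.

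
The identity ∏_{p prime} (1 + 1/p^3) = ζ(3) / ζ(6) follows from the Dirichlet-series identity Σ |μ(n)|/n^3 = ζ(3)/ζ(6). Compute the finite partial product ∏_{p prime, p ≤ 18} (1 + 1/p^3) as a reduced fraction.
∏ = 163156871808/138140663375

The primes p ≤ 18 are [2, 3, 5, 7, 11, 13, 17]. For each, (1 + 1/p^3) = (p^3 + 1)/p^3. Multiplying these fractions over p ∈ [2, 3, 5, 7, 11, 13, 17] gives 163156871808/138140663375. (In the limit P → ∞ this tends to ζ(3)/ζ(6).)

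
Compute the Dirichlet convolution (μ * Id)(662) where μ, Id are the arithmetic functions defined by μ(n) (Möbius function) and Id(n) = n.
(μ * Id)(662) = 330

Divisors of 662: [1, 2, 331, 662]. For each d | 662:
  d = 1: μ(1) · Id(662/1) = 1 · 662 = 662
  d = 2: μ(2) · Id(662/2) = -1 · 331 = -331
  d = 331: μ(331) · Id(662/331) = -1 · 2 = -2
  d = 662: μ(662) · Id(662/662) = 1 · 1 = 1
Summing: (μ * Id)(662) = 662 + -331 + -2 + 1 = 330.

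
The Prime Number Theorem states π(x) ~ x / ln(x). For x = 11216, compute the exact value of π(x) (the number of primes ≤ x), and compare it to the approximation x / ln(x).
π(11216) = 1357;  x/ln(x) ≈ 1202.78;  relative error ≈ 11.37%.

Directly count primes up to 11216: π(11216) = 1357. The PNT approximation gives 11216/ln(11216) ≈ 11216/9.32510 ≈ 1202.78. Relative error (π(x) − x/ln(x)) / π(x) ≈ 11.37%; the approximation is known to undercount slightly (Li(x) is a better estimate).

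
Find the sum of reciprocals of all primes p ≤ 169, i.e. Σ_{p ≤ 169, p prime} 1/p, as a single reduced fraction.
Σ 1/p = 1840793455149223796977553240989608507934961889604586193282330007699/962947420735983927056946215901134429196419130606213075415963491270

π(169) = 39, so the primes ≤ 169 are [2, 3, 5, 7, 11, 13, 17, 19, 23, 29, 31, 37, 41, 43, 47, 53, 59, 61, 67, 71, 73, 79, 83, 89, 97, 101, 103, 107, 109, 113, 127, 131, 137, 139, 149, 151, 157, 163, 167]. Summing 1/p over these primes: 1840793455149223796977553240989608507934961889604586193282330007699/962947420735983927056946215901134429196419130606213075415963491270 ≈ 1.9116. Mertens estimate ln ln(169) + 0.2615 ≈ 1.8966.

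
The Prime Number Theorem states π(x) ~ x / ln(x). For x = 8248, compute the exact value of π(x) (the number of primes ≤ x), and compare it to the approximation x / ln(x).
π(8248) = 1035;  x/ln(x) ≈ 914.64;  relative error ≈ 11.63%.

Directly count primes up to 8248: π(8248) = 1035. The PNT approximation gives 8248/ln(8248) ≈ 8248/9.01773 ≈ 914.64. Relative error (π(x) − x/ln(x)) / π(x) ≈ 11.63%; the approximation is known to undercount slightly (Li(x) is a better estimate).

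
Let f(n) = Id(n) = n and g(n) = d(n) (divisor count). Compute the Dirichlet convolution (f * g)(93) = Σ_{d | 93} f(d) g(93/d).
(Id * d)(93) = 165

Divisors of 93: [1, 3, 31, 93]. For each d | 93:
  d = 1: Id(1) · d(93/1) = 1 · 4 = 4
  d = 3: Id(3) · d(93/3) = 3 · 2 = 6
  d = 31: Id(31) · d(93/31) = 31 · 2 = 62
  d = 93: Id(93) · d(93/93) = 93 · 1 = 93
Summing: (Id * d)(93) = 4 + 6 + 62 + 93 = 165.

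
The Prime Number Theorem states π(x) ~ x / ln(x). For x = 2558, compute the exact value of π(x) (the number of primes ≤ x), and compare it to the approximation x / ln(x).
π(2558) = 375;  x/ln(x) ≈ 325.99;  relative error ≈ 13.07%.

Directly count primes up to 2558: π(2558) = 375. The PNT approximation gives 2558/ln(2558) ≈ 2558/7.84698 ≈ 325.99. Relative error (π(x) − x/ln(x)) / π(x) ≈ 13.07%; the approximation is known to undercount slightly (Li(x) is a better estimate).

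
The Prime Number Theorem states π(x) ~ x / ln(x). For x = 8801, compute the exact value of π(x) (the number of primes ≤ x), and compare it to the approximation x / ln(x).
π(8801) = 1095;  x/ln(x) ≈ 968.99;  relative error ≈ 11.51%.

Directly count primes up to 8801: π(8801) = 1095. The PNT approximation gives 8801/ln(8801) ≈ 8801/9.08262 ≈ 968.99. Relative error (π(x) − x/ln(x)) / π(x) ≈ 11.51%; the approximation is known to undercount slightly (Li(x) is a better estimate).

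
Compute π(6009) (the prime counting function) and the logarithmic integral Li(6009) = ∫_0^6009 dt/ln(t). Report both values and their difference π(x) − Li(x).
π(6009) = 784;  Li(6009) ≈ 801.45;  π(x) − Li(x) ≈ -17.45.

Direct count of primes ≤ 6009 gives π(6009) = 784. Numerical evaluation of the logarithmic integral gives Li(6009) ≈ 801.45. The difference π(x) − Li(x) ≈ -17.45 is typically negative for small/moderate x (Li(x) overestimates), though Littlewood's theorem shows this sign changes infinitely often.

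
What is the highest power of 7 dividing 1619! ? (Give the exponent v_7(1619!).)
v_7(1619!) = 268

Legendre's formula: v_p(n!) = Σ_{k ≥ 1} ⌊n / p^k⌋. For p = 7, n = 1619, the terms are:
  ⌊1619/7^1⌋ = ⌊1619/7⌋ = 231
  ⌊1619/7^2⌋ = ⌊1619/49⌋ = 33
  ⌊1619/7^3⌋ = ⌊1619/343⌋ = 4
(the next term ⌊1619/7^4⌋ = 0, terminating the sum). Summing: v_7(1619!) = 231 + 33 + 4 = 268.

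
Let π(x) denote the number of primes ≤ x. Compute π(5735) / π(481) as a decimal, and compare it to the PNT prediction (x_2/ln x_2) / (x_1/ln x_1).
π(5735)/π(481) = 753/92 ≈ 8.1848;  PNT prediction ≈ 8.5085.

π(481) = 92 and π(5735) = 753, so π(5735)/π(481) ≈ 8.1848. The PNT-predicted ratio is (5735/ln(5735)) / (481/ln(481)) ≈ 8.5085. The two agree to within a few percent, as expected.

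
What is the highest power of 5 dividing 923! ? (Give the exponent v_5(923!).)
v_5(923!) = 228

Legendre's formula: v_p(n!) = Σ_{k ≥ 1} ⌊n / p^k⌋. For p = 5, n = 923, the terms are:
  ⌊923/5^1⌋ = ⌊923/5⌋ = 184
  ⌊923/5^2⌋ = ⌊923/25⌋ = 36
  ⌊923/5^3⌋ = ⌊923/125⌋ = 7
  ⌊923/5^4⌋ = ⌊923/625⌋ = 1
(the next term ⌊923/5^5⌋ = 0, terminating the sum). Summing: v_5(923!) = 184 + 36 + 7 + 1 = 228.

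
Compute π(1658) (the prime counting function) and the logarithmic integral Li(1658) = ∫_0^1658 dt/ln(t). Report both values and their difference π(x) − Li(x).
π(1658) = 260;  Li(1658) ≈ 269.27;  π(x) − Li(x) ≈ -9.27.

Direct count of primes ≤ 1658 gives π(1658) = 260. Numerical evaluation of the logarithmic integral gives Li(1658) ≈ 269.27. The difference π(x) − Li(x) ≈ -9.27 is typically negative for small/moderate x (Li(x) overestimates), though Littlewood's theorem shows this sign changes infinitely often.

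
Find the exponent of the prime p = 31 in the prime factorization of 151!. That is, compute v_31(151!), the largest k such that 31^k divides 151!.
v_31(151!) = 4

Legendre's formula: v_p(n!) = Σ_{k ≥ 1} ⌊n / p^k⌋. For p = 31, n = 151, the terms are:
  ⌊151/31^1⌋ = ⌊151/31⌋ = 4
(the next term ⌊151/31^2⌋ = 0, terminating the sum). Summing: v_31(151!) = 4 = 4.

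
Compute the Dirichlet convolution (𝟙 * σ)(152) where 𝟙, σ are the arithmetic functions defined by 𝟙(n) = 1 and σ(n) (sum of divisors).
(𝟙 * σ)(152) = 546

Divisors of 152: [1, 2, 4, 8, 19, 38, 76, 152]. For each d | 152:
  d = 1: 𝟙(1) · σ(152/1) = 1 · 300 = 300
  d = 2: 𝟙(2) · σ(152/2) = 1 · 140 = 140
  d = 4: 𝟙(4) · σ(152/4) = 1 · 60 = 60
  d = 8: 𝟙(8) · σ(152/8) = 1 · 20 = 20
  d = 19: 𝟙(19) · σ(152/19) = 1 · 15 = 15
  d = 38: 𝟙(38) · σ(152/38) = 1 · 7 = 7
  d = 76: 𝟙(76) · σ(152/76) = 1 · 3 = 3
  d = 152: 𝟙(152) · σ(152/152) = 1 · 1 = 1
Summing: (𝟙 * σ)(152) = 300 + 140 + 60 + 20 + 15 + 7 + 3 + 1 = 546.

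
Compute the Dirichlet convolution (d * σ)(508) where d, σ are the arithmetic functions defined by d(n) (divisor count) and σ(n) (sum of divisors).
(d * σ)(508) = 2080

Divisors of 508: [1, 2, 4, 127, 254, 508]. For each d | 508:
  d = 1: d(1) · σ(508/1) = 1 · 896 = 896
  d = 2: d(2) · σ(508/2) = 2 · 384 = 768
  d = 4: d(4) · σ(508/4) = 3 · 128 = 384
  d = 127: d(127) · σ(508/127) = 2 · 7 = 14
  d = 254: d(254) · σ(508/254) = 4 · 3 = 12
  d = 508: d(508) · σ(508/508) = 6 · 1 = 6
Summing: (d * σ)(508) = 896 + 768 + 384 + 14 + 12 + 6 = 2080.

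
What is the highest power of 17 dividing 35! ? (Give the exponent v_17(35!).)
v_17(35!) = 2

Legendre's formula: v_p(n!) = Σ_{k ≥ 1} ⌊n / p^k⌋. For p = 17, n = 35, the terms are:
  ⌊35/17^1⌋ = ⌊35/17⌋ = 2
(the next term ⌊35/17^2⌋ = 0, terminating the sum). Summing: v_17(35!) = 2 = 2.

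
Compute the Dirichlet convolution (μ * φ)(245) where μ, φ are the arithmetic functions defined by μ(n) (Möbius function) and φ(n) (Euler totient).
(μ * φ)(245) = 108

Divisors of 245: [1, 5, 7, 35, 49, 245]. For each d | 245:
  d = 1: μ(1) · φ(245/1) = 1 · 168 = 168
  d = 5: μ(5) · φ(245/5) = -1 · 42 = -42
  d = 7: μ(7) · φ(245/7) = -1 · 24 = -24
  d = 35: μ(35) · φ(245/35) = 1 · 6 = 6
  d = 49: μ(49) · φ(245/49) = 0 · 4 = 0
  d = 245: μ(245) · φ(245/245) = 0 · 1 = 0
Summing: (μ * φ)(245) = 168 + -42 + -24 + 6 + 0 + 0 = 108.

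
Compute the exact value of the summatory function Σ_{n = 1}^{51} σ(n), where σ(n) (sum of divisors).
Σ_{n ≤ 51} σ(n) = 2152

Compute σ(n) for each 1 ≤ n ≤ 51: σ(1) = 1, σ(2) = 3, σ(3) = 4, σ(4) = 7, σ(5) = 6, σ(6) = 12, σ(7) = 8, σ(8) = 15, σ(9) = 13, σ(10) = 18, σ(11) = 12, σ(12) = 28, σ(13) = 14, σ(14) = 24, σ(15) = 24, σ(16) = 31, σ(17) = 18, σ(18) = 39, σ(19) = 20, σ(20) = 42, σ(21) = 32, σ(22) = 36, σ(23) = 24, σ(24) = 60, σ(25) = 31, σ(26) = 42, σ(27) = 40, σ(28) = 56, σ(29) = 30, σ(30) = 72, σ(31) = 32, σ(32) = 63, σ(33) = 48, σ(34) = 54, σ(35) = 48, σ(36) = 91, σ(37) = 38, σ(38) = 60, σ(39) = 56, σ(40) = 90, σ(41) = 42, σ(42) = 96, σ(43) = 44, σ(44) = 84, σ(45) = 78, σ(46) = 72, σ(47) = 48, σ(48) = 124, σ(49) = 57, σ(50) = 93, σ(51) = 72. Summing all 51 values: 2152. (Average order: Σ_{n ≤ x} σ(n) ~ (π²/12) x². For x = 51, (π²/12)·51² ≈ 2139.24.)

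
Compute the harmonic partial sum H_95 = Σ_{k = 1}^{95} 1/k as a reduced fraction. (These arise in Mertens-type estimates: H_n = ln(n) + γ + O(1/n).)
H_95 = 3691835092344109255246562280652279367381/718766754945489455304472257065075294400

Direct summation: H_95 = 1 + 1/2 + ... + 1/95. The least common denominator is lcm(1, ..., 95) = 718766754945489455304472257065075294400; over this denominator the numerator is 718766754945489455304472257065075294400 + 359383377472744727652236128532537647200 + 239588918315163151768157419021691764800 + 179691688736372363826118064266268823600 + 143753350989097891060894451413015058880 + 119794459157581575884078709510845882400 + 102680964992212779329210322437867899200 + 89845844368186181913059032133134411800 + 79862972771721050589385806340563921600 + 71876675494548945530447225706507529440 + 65342432267771768664042932460461390400 + 59897229578790787942039354755422941200 + 55289750380422265792651712081928868800 + 51340482496106389664605161218933949600 + 47917783663032630353631483804338352960 + 44922922184093090956529516066567205900 + 42280397349734673841439544533239723200 + 39931486385860525294692903170281960800 + 37829829207657339752866960898161857600 + 35938337747274472765223612853253764720 + 34226988330737593109736774145955966400 + 32671216133885884332021466230230695200 + 31250728475890845882803141611525012800 + 29948614789395393971019677377711470600 + 28750670197819578212178890282603011776 + 27644875190211132896325856040964434400 + 26620990923907016863128602113521307200 + 25670241248053194832302580609466974800 + 24785060515361705355326629553968113600 + 23958891831516315176815741902169176480 + 23186024353080305009821685711776622400 + 22461461092046545478264758033283602950 + 21780810755923922888014310820153796800 + 21140198674867336920719772266619861600 + 20536192998442555865842064487573579840 + 19965743192930262647346451585140980400 + 19426128512040255548769520461218251200 + 18914914603828669876433480449080928800 + 18429916793474088597550570693976289600 + 17969168873637236382611806426626882360 + 17530896462085108665962737977196958400 + 17113494165368796554868387072977983200 + 16715505928964871053592378071280820800 + 16335608066942942166010733115115347600 + 15972594554344210117877161268112784320 + 15625364237945422941401570805762506400 + 15292909679691265006478133129044155200 + 14974307394697696985509838688855735300 + 14668709284601825618458617491123985600 + 14375335098909789106089445141301505888 + 14093465783244891280479848177746574400 + 13822437595105566448162928020482217200 + 13561636885763951986876835038963684800 + 13310495461953508431564301056760653600 + 13068486453554353732808586492092278080 + 12835120624026597416151290304733487400 + 12609943069219113250955653632720619200 + 12392530257680852677663314776984056800 + 12182487371957448394991055204492801600 + 11979445915758157588407870951084588240 + 11783061556483433693515938640411070400 + 11593012176540152504910842855888311200 + 11408996110245864369912258048651988800 + 11230730546023272739132379016641801475 + 11057950076084453158530342416385773760 + 10890405377961961444007155410076898400 + 10727862014111782914992123239777243200 + 10570099337433668460359886133309930800 + 10416909491963615294267713870508337600 + 10268096499221277932921032243786789920 + 10123475421767457116964397986832046400 + 9982871596465131323673225792570490200 + 9846119930760129524718798041987332800 + 9713064256020127774384760230609125600 + 9583556732606526070726296760867670592 + 9457457301914334938216740224540464400 + 9334633181110252666291847494351627200 + 9214958396737044298775285346988144800 + 9098313353740372851955345026140193600 + 8984584436818618191305903213313441180 + 8873663641302338954376200704507102400 + 8765448231042554332981368988598479200 + 8659840421029993437403280205603316800 + 8556747082684398277434193536488991600 + 8456079469946934768287908906647944640 + 8357752964482435526796189035640410400 + 8261686838453901785108876517989371200 + 8167804033471471083005366557557673800 + 8076030954443701744994070304101969600 + 7986297277172105058938580634056392160 + 7898535768631752256093101725989838400 + 7812682118972711470700785402881253200 + 7728674784360101669940561903925540800 + 7646454839845632503239066564522077600 + 7565965841531467950573392179632371520 = 3691835092344109255246562280652279367381, so H_95 = 3691835092344109255246562280652279367381/718766754945489455304472257065075294400 (already in lowest terms) ≈ 5.13635. (The PNT-adjacent estimate ln(95) + γ ≈ 5.13109 matches within O(1/n).)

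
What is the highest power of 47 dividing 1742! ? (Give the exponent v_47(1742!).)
v_47(1742!) = 37

Legendre's formula: v_p(n!) = Σ_{k ≥ 1} ⌊n / p^k⌋. For p = 47, n = 1742, the terms are:
  ⌊1742/47^1⌋ = ⌊1742/47⌋ = 37
(the next term ⌊1742/47^2⌋ = 0, terminating the sum). Summing: v_47(1742!) = 37 = 37.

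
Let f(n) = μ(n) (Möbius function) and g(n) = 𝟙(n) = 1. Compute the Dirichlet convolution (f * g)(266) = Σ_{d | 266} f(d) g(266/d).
(μ * 𝟙)(266) = 0

Divisors of 266: [1, 2, 7, 14, 19, 38, 133, 266]. For each d | 266:
  d = 1: μ(1) · 𝟙(266/1) = 1 · 1 = 1
  d = 2: μ(2) · 𝟙(266/2) = -1 · 1 = -1
  d = 7: μ(7) · 𝟙(266/7) = -1 · 1 = -1
  d = 14: μ(14) · 𝟙(266/14) = 1 · 1 = 1
  d = 19: μ(19) · 𝟙(266/19) = -1 · 1 = -1
  d = 38: μ(38) · 𝟙(266/38) = 1 · 1 = 1
  d = 133: μ(133) · 𝟙(266/133) = 1 · 1 = 1
  d = 266: μ(266) · 𝟙(266/266) = -1 · 1 = -1
Summing: (μ * 𝟙)(266) = 1 + -1 + -1 + 1 + -1 + 1 + 1 + -1 = 0.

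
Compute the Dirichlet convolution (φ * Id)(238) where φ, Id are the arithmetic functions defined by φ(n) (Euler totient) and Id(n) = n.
(φ * Id)(238) = 1287

Divisors of 238: [1, 2, 7, 14, 17, 34, 119, 238]. For each d | 238:
  d = 1: φ(1) · Id(238/1) = 1 · 238 = 238
  d = 2: φ(2) · Id(238/2) = 1 · 119 = 119
  d = 7: φ(7) · Id(238/7) = 6 · 34 = 204
  d = 14: φ(14) · Id(238/14) = 6 · 17 = 102
  d = 17: φ(17) · Id(238/17) = 16 · 14 = 224
  d = 34: φ(34) · Id(238/34) = 16 · 7 = 112
  d = 119: φ(119) · Id(238/119) = 96 · 2 = 192
  d = 238: φ(238) · Id(238/238) = 96 · 1 = 96
Summing: (φ * Id)(238) = 238 + 119 + 204 + 102 + 224 + 112 + 192 + 96 = 1287.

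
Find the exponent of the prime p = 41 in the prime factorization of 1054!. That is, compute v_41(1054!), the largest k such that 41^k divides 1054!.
v_41(1054!) = 25

Legendre's formula: v_p(n!) = Σ_{k ≥ 1} ⌊n / p^k⌋. For p = 41, n = 1054, the terms are:
  ⌊1054/41^1⌋ = ⌊1054/41⌋ = 25
(the next term ⌊1054/41^2⌋ = 0, terminating the sum). Summing: v_41(1054!) = 25 = 25.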